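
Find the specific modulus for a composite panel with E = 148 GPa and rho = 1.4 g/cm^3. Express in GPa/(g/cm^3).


Specific stiffness = E/rho = 148/1.4 = 105.7 GPa/(g/cm^3)

105.7 GPa/(g/cm^3)


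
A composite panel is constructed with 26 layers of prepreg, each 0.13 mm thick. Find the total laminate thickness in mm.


h = n * t_ply = 26 * 0.13 = 3.38 mm

3.38 mm


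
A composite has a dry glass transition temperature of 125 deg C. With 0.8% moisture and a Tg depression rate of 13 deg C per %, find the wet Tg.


Tg_wet = Tg_dry - k*moisture = 125 - 13*0.8 = 114.6 deg C

114.6 deg C


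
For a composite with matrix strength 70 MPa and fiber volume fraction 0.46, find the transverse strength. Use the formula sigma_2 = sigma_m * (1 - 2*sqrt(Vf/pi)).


factor = 1 - 2*sqrt(0.46/pi) = 0.2347
sigma_2 = 70 * 0.2347 = 16.43 MPa

16.43 MPa


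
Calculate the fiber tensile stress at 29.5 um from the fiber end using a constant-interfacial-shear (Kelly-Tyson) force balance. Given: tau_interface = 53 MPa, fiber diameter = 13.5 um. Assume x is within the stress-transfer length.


Force balance: sigma_f * (pi*d^2/4) = tau * (pi*d) * x  ->  sigma_f = 4 * tau * x / d
sigma_f = 4 * 53 * 29.5 / 13.5 = 463.3 MPa

463.3 MPa


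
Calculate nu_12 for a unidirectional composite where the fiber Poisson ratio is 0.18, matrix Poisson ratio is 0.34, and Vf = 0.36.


nu_12 = nu_f*Vf + nu_m*(1-Vf) = 0.18*0.36 + 0.34*0.64 = 0.2824

0.2824


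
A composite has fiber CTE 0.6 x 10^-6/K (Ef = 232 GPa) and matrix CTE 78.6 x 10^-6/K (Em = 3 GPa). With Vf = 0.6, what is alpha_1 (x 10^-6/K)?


E1 = Ef*Vf + Em*(1-Vf) = 140.4
alpha_1 = (alpha_f*Ef*Vf + alpha_m*Em*(1-Vf))/E1 = 1.27 x 10^-6/K

1.27 x 10^-6/K


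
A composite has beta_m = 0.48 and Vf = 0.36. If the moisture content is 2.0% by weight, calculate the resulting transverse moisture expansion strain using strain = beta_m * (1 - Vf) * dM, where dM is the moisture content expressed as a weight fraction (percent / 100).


dM = 2.0/100 = 0.02
strain = beta_m * (1-Vf) * dM = 0.48 * 0.64 * 0.02 = 0.006144

0.006144


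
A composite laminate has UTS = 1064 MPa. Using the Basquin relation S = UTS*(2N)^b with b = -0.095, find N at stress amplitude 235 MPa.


N = 0.5 * (S/UTS)^(1/b) = 0.5 * (235/1064)^(1/-0.095) = 4.0078e+06 cycles

4.0078e+06 cycles


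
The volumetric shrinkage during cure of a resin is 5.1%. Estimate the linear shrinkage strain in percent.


Linear shrinkage ≈ vol_shrink/3 = 5.1/3 = 1.7%

1.7%


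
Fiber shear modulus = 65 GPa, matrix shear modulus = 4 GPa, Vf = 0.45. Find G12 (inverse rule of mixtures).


1/G12 = Vf/Gf + (1-Vf)/Gm = 0.45/65 + 0.55/4
G12 = 6.92 GPa

6.92 GPa


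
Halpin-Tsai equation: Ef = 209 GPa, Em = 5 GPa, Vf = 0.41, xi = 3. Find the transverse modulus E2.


eta = (Ef/Em - 1)/(Ef/Em + xi) = (41.8 - 1)/(41.8 + 3) = 0.9107
E2 = Em*(1+xi*eta*Vf)/(1-eta*Vf) = 16.92 GPa

16.92 GPa


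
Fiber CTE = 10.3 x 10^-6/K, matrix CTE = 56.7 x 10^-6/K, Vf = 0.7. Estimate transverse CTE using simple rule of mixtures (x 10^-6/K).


alpha_2 = alpha_f*Vf + alpha_m*(1-Vf) = 10.3*0.7 + 56.7*0.3 = 24.2 x 10^-6/K

24.2 x 10^-6/K


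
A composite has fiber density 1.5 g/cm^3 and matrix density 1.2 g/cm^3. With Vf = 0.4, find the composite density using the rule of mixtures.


rho_c = rho_f*Vf + rho_m*(1-Vf) = 1.5*0.4 + 1.2*0.6 = 1.32 g/cm^3

1.32 g/cm^3


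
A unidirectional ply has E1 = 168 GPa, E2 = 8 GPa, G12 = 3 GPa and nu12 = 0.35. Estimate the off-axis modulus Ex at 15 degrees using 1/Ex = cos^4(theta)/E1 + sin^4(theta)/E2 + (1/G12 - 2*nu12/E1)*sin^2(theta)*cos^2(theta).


cos^4(15) = 0.870513, sin^4(15) = 0.004487, sin^2(15)*cos^2(15) = 0.0625
1/G12 - 2*nu12/E1 = 1/3 - 2*0.35/168 = 0.329167 GPa^-1
1/Ex = 0.870513/168 + 0.004487/8 + 0.329167*0.0625 = 0.0263155 GPa^-1
Ex = 38.0 GPa

38.0 GPa


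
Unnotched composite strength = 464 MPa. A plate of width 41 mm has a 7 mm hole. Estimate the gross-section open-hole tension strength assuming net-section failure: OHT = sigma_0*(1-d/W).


OHT = sigma_0*(1-d/W) = 464*(1-7/41) = 384.8 MPa

384.8 MPa


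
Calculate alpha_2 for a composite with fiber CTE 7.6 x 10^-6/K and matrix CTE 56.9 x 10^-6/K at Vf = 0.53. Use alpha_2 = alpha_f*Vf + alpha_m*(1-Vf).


alpha_2 = alpha_f*Vf + alpha_m*(1-Vf) = 7.6*0.53 + 56.9*0.47 = 30.8 x 10^-6/K

30.8 x 10^-6/K


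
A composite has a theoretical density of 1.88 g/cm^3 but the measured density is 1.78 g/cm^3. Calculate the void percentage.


Void% = (rho_theo - rho_actual)/rho_theo * 100 = (1.88 - 1.78)/1.88 * 100 = 5.32%

5.32%


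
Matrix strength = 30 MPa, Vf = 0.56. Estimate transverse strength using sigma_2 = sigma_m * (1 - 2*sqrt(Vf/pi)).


factor = 1 - 2*sqrt(0.56/pi) = 0.1556
sigma_2 = 30 * 0.1556 = 4.67 MPa

4.67 MPa


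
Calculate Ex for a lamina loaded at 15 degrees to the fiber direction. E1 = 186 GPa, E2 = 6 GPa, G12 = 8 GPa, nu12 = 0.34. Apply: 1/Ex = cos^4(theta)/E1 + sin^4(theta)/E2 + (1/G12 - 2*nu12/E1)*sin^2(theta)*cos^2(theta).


cos^4(15) = 0.870513, sin^4(15) = 0.004487, sin^2(15)*cos^2(15) = 0.0625
1/G12 - 2*nu12/E1 = 1/8 - 2*0.34/186 = 0.121344 GPa^-1
1/Ex = 0.870513/186 + 0.004487/6 + 0.121344*0.0625 = 0.0130121 GPa^-1
Ex = 76.85 GPa

76.85 GPa


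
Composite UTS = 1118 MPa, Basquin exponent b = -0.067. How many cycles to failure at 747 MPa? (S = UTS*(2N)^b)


N = 0.5 * (S/UTS)^(1/b) = 0.5 * (747/1118)^(1/-0.067) = 205.4562 cycles

205.4562 cycles


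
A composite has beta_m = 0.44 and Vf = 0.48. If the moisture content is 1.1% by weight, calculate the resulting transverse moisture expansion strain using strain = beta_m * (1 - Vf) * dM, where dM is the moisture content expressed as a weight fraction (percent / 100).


dM = 1.1/100 = 0.011
strain = beta_m * (1-Vf) * dM = 0.44 * 0.52 * 0.011 = 0.0025168

0.0025168


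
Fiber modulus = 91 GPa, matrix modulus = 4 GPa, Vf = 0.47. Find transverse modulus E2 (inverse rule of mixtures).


1/E2 = Vf/Ef + (1-Vf)/Em = 0.47/91 + 0.53/4
E2 = 7.26 GPa

7.26 GPa


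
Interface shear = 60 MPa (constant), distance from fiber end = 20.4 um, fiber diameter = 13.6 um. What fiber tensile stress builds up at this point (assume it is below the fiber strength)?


Force balance: sigma_f * (pi*d^2/4) = tau * (pi*d) * x  ->  sigma_f = 4 * tau * x / d
sigma_f = 4 * 60 * 20.4 / 13.6 = 360.0 MPa

360.0 MPa


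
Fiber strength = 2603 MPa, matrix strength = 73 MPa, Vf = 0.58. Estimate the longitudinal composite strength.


sigma_1 = sigma_f*Vf + sigma_m*(1-Vf) = 2603*0.58 + 73*0.42 = 1540.4 MPa

1540.4 MPa


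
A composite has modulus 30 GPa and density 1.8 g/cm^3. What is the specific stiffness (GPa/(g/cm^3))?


Specific stiffness = E/rho = 30/1.8 = 16.7 GPa/(g/cm^3)

16.7 GPa/(g/cm^3)


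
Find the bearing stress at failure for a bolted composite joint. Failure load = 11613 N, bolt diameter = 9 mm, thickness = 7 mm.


sigma_br = F/(d*h) = 11613/(9*7) = 184.3 MPa

184.3 MPa


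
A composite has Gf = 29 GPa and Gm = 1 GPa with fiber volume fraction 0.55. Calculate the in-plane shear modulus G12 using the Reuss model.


1/G12 = Vf/Gf + (1-Vf)/Gm = 0.55/29 + 0.45/1
G12 = 2.13 GPa

2.13 GPa


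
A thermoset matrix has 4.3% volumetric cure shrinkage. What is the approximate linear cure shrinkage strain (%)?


Linear shrinkage ≈ vol_shrink/3 = 4.3/3 = 1.433%

1.433%


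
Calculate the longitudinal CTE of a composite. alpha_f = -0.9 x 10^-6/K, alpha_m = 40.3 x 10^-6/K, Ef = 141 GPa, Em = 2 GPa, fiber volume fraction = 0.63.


E1 = Ef*Vf + Em*(1-Vf) = 89.57
alpha_1 = (alpha_f*Ef*Vf + alpha_m*Em*(1-Vf))/E1 = -0.56 x 10^-6/K

-0.56 x 10^-6/K


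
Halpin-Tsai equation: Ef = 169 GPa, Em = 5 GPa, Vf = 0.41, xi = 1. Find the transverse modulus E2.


eta = (Ef/Em - 1)/(Ef/Em + xi) = (33.8 - 1)/(33.8 + 1) = 0.9425
E2 = Em*(1+xi*eta*Vf)/(1-eta*Vf) = 11.3 GPa

11.3 GPa


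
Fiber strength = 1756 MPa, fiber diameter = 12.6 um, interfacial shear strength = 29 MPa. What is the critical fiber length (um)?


Lc = sigma_f * d / (2 * tau_i) = 1756 * 12.6 / (2 * 29) = 381.5 um

381.5 um


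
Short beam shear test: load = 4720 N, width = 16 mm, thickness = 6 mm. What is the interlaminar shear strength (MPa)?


ILSS = 3F/(4bh) = 3*4720/(4*16*6) = 36.88 MPa

36.88 MPa


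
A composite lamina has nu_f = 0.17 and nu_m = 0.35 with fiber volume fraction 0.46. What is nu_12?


nu_12 = nu_f*Vf + nu_m*(1-Vf) = 0.17*0.46 + 0.35*0.54 = 0.2672

0.2672


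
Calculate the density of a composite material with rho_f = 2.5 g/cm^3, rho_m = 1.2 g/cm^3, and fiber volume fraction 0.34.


rho_c = rho_f*Vf + rho_m*(1-Vf) = 2.5*0.34 + 1.2*0.66 = 1.642 g/cm^3

1.642 g/cm^3


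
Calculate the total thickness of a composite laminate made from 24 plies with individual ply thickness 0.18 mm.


h = n * t_ply = 24 * 0.18 = 4.32 mm

4.32 mm


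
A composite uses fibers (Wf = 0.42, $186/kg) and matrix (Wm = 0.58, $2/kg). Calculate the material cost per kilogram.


Cost = cost_f*Wf + cost_m*Wm = 186*0.42 + 2*0.58 = $79.28/kg

$79.28/kg


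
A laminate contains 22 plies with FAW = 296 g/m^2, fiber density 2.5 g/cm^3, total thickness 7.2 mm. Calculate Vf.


Vf = n * FAW / (rho_f * h * 1000) = 22 * 296 / (2.5 * 7.2 * 1000) = 0.3618

0.3618


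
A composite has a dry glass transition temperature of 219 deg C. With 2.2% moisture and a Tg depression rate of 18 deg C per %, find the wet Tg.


Tg_wet = Tg_dry - k*moisture = 219 - 18*2.2 = 179.4 deg C

179.4 deg C


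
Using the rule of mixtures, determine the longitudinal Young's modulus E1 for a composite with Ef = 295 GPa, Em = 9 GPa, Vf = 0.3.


E1 = Ef*Vf + Em*(1-Vf) = 295*0.3 + 9*0.7 = 94.8 GPa

94.8 GPa


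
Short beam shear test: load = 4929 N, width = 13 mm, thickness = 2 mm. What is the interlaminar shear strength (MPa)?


ILSS = 3F/(4bh) = 3*4929/(4*13*2) = 142.18 MPa

142.18 MPa


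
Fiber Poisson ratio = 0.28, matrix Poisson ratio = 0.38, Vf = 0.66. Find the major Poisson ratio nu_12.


nu_12 = nu_f*Vf + nu_m*(1-Vf) = 0.28*0.66 + 0.38*0.34 = 0.314

0.314


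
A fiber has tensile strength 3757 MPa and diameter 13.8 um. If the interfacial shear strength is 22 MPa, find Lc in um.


Lc = sigma_f * d / (2 * tau_i) = 3757 * 13.8 / (2 * 22) = 1178.3 um

1178.3 um


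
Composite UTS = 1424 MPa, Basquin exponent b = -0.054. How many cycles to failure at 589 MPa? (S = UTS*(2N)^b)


N = 0.5 * (S/UTS)^(1/b) = 0.5 * (589/1424)^(1/-0.054) = 6.2932e+06 cycles

6.2932e+06 cycles


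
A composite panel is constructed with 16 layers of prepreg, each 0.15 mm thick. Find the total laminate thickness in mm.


h = n * t_ply = 16 * 0.15 = 2.4 mm

2.4 mm


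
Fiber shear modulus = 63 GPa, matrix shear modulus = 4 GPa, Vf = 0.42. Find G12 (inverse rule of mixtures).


1/G12 = Vf/Gf + (1-Vf)/Gm = 0.42/63 + 0.58/4
G12 = 6.59 GPa

6.59 GPa


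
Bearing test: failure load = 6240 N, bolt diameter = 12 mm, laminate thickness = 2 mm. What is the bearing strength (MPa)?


sigma_br = F/(d*h) = 6240/(12*2) = 260.0 MPa

260.0 MPa


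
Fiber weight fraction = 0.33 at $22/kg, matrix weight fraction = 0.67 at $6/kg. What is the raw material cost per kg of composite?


Cost = cost_f*Wf + cost_m*Wm = 22*0.33 + 6*0.67 = $11.28/kg

$11.28/kg


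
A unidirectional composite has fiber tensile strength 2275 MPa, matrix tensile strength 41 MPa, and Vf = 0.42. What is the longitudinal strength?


sigma_1 = sigma_f*Vf + sigma_m*(1-Vf) = 2275*0.42 + 41*0.58 = 979.3 MPa

979.3 MPa


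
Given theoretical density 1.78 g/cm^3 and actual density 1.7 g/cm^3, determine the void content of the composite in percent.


Void% = (rho_theo - rho_actual)/rho_theo * 100 = (1.78 - 1.7)/1.78 * 100 = 4.49%

4.49%


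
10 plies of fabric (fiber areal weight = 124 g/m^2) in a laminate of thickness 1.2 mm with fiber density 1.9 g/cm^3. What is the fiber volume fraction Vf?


Vf = n * FAW / (rho_f * h * 1000) = 10 * 124 / (1.9 * 1.2 * 1000) = 0.5439

0.5439


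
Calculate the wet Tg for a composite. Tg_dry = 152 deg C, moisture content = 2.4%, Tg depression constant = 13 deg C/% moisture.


Tg_wet = Tg_dry - k*moisture = 152 - 13*2.4 = 120.8 deg C

120.8 deg C


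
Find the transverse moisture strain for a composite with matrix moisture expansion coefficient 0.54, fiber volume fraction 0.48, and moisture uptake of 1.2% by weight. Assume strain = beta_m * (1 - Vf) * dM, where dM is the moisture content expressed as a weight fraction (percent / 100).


dM = 1.2/100 = 0.012
strain = beta_m * (1-Vf) * dM = 0.54 * 0.52 * 0.012 = 0.0033696

0.0033696


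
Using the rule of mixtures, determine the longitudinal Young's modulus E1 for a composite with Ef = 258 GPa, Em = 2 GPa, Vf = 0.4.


E1 = Ef*Vf + Em*(1-Vf) = 258*0.4 + 2*0.6 = 104.4 GPa

104.4 GPa


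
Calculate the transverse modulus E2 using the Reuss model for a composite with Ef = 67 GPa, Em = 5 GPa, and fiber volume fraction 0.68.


1/E2 = Vf/Ef + (1-Vf)/Em = 0.68/67 + 0.32/5
E2 = 13.49 GPa

13.49 GPa


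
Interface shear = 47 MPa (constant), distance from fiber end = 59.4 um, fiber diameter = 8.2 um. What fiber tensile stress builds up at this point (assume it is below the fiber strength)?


Force balance: sigma_f * (pi*d^2/4) = tau * (pi*d) * x  ->  sigma_f = 4 * tau * x / d
sigma_f = 4 * 47 * 59.4 / 8.2 = 1361.9 MPa

1361.9 MPa


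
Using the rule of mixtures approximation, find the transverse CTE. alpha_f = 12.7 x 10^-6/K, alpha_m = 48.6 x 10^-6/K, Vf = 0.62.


alpha_2 = alpha_f*Vf + alpha_m*(1-Vf) = 12.7*0.62 + 48.6*0.38 = 26.3 x 10^-6/K

26.3 x 10^-6/K


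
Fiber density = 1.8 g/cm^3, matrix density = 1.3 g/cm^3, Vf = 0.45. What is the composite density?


rho_c = rho_f*Vf + rho_m*(1-Vf) = 1.8*0.45 + 1.3*0.55 = 1.525 g/cm^3

1.525 g/cm^3


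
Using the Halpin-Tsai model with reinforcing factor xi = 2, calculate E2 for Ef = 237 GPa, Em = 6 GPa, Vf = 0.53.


eta = (Ef/Em - 1)/(Ef/Em + xi) = (39.5 - 1)/(39.5 + 2) = 0.9277
E2 = Em*(1+xi*eta*Vf)/(1-eta*Vf) = 23.41 GPa

23.41 GPa


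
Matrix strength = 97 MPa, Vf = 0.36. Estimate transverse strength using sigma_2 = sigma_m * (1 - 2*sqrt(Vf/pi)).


factor = 1 - 2*sqrt(0.36/pi) = 0.323
sigma_2 = 97 * 0.323 = 31.33 MPa

31.33 MPa


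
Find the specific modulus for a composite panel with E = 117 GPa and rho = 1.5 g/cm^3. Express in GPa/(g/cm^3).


Specific stiffness = E/rho = 117/1.5 = 78.0 GPa/(g/cm^3)

78.0 GPa/(g/cm^3)


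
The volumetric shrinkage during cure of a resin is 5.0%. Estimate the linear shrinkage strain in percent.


Linear shrinkage ≈ vol_shrink/3 = 5.0/3 = 1.667%

1.667%


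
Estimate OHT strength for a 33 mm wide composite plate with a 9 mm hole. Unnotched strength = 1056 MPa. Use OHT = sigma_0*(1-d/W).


OHT = sigma_0*(1-d/W) = 1056*(1-9/33) = 768.0 MPa

768.0 MPa


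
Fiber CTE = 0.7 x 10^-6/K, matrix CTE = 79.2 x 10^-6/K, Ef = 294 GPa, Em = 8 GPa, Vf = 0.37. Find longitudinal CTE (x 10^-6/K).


E1 = Ef*Vf + Em*(1-Vf) = 113.82
alpha_1 = (alpha_f*Ef*Vf + alpha_m*Em*(1-Vf))/E1 = 4.18 x 10^-6/K

4.18 x 10^-6/K


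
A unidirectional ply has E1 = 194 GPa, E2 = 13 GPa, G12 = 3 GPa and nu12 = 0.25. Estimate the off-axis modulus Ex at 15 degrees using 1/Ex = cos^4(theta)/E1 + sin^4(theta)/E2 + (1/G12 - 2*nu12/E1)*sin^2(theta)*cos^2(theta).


cos^4(15) = 0.870513, sin^4(15) = 0.004487, sin^2(15)*cos^2(15) = 0.0625
1/G12 - 2*nu12/E1 = 1/3 - 2*0.25/194 = 0.330756 GPa^-1
1/Ex = 0.870513/194 + 0.004487/13 + 0.330756*0.0625 = 0.0255046 GPa^-1
Ex = 39.21 GPa

39.21 GPa


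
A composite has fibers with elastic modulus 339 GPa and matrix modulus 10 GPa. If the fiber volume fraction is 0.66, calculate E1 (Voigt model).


E1 = Ef*Vf + Em*(1-Vf) = 339*0.66 + 10*0.34 = 227.14 GPa

227.14 GPa


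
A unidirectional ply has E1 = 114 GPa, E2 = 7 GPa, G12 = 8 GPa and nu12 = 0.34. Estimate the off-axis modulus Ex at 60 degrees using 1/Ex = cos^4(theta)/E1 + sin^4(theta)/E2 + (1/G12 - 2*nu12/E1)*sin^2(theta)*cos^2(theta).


cos^4(60) = 0.0625, sin^4(60) = 0.5625, sin^2(60)*cos^2(60) = 0.1875
1/G12 - 2*nu12/E1 = 1/8 - 2*0.34/114 = 0.119035 GPa^-1
1/Ex = 0.0625/114 + 0.5625/7 + 0.119035*0.1875 = 0.1032245 GPa^-1
Ex = 9.69 GPa

9.69 GPa


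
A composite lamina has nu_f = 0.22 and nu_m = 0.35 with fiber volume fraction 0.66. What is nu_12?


nu_12 = nu_f*Vf + nu_m*(1-Vf) = 0.22*0.66 + 0.35*0.34 = 0.2642

0.2642


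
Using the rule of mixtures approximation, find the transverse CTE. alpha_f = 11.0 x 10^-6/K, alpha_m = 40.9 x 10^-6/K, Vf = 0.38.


alpha_2 = alpha_f*Vf + alpha_m*(1-Vf) = 11.0*0.38 + 40.9*0.62 = 29.5 x 10^-6/K

29.5 x 10^-6/K


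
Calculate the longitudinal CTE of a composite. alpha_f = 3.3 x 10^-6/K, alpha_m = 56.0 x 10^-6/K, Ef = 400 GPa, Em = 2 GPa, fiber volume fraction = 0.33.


E1 = Ef*Vf + Em*(1-Vf) = 133.34
alpha_1 = (alpha_f*Ef*Vf + alpha_m*Em*(1-Vf))/E1 = 3.83 x 10^-6/K

3.83 x 10^-6/K


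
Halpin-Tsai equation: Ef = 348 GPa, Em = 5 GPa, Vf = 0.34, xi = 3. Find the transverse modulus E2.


eta = (Ef/Em - 1)/(Ef/Em + xi) = (69.6 - 1)/(69.6 + 3) = 0.9449
E2 = Em*(1+xi*eta*Vf)/(1-eta*Vf) = 14.47 GPa

14.47 GPa


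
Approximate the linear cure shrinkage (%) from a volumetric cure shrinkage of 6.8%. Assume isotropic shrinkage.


Linear shrinkage ≈ vol_shrink/3 = 6.8/3 = 2.267%

2.267%


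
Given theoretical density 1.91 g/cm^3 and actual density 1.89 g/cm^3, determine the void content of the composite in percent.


Void% = (rho_theo - rho_actual)/rho_theo * 100 = (1.91 - 1.89)/1.91 * 100 = 1.05%

1.05%


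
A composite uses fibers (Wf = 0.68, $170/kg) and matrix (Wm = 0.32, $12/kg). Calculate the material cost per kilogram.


Cost = cost_f*Wf + cost_m*Wm = 170*0.68 + 12*0.32 = $119.44/kg

$119.44/kg


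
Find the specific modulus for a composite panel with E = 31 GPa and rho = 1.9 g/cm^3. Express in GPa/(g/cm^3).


Specific stiffness = E/rho = 31/1.9 = 16.3 GPa/(g/cm^3)

16.3 GPa/(g/cm^3)


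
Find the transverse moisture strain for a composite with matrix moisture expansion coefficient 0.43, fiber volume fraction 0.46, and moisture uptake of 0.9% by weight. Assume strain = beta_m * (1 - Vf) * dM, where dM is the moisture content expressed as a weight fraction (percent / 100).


dM = 0.9/100 = 0.009
strain = beta_m * (1-Vf) * dM = 0.43 * 0.54 * 0.009 = 0.0020898

0.0020898


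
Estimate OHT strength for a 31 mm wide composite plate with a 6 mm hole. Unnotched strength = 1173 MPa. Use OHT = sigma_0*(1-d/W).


OHT = sigma_0*(1-d/W) = 1173*(1-6/31) = 946.0 MPa

946.0 MPa


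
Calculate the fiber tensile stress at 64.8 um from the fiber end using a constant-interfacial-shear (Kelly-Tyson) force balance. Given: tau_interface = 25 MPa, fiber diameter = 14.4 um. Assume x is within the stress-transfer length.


Force balance: sigma_f * (pi*d^2/4) = tau * (pi*d) * x  ->  sigma_f = 4 * tau * x / d
sigma_f = 4 * 25 * 64.8 / 14.4 = 450.0 MPa

450.0 MPa


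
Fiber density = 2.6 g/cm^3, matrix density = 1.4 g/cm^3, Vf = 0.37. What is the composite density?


rho_c = rho_f*Vf + rho_m*(1-Vf) = 2.6*0.37 + 1.4*0.63 = 1.844 g/cm^3

1.844 g/cm^3


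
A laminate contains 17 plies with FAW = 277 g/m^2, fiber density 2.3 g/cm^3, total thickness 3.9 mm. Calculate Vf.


Vf = n * FAW / (rho_f * h * 1000) = 17 * 277 / (2.3 * 3.9 * 1000) = 0.525

0.525


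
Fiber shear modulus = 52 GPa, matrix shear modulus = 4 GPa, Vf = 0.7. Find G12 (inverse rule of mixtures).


1/G12 = Vf/Gf + (1-Vf)/Gm = 0.7/52 + 0.3/4
G12 = 11.3 GPa

11.3 GPa


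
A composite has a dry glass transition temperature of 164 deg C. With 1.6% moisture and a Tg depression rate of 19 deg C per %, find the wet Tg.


Tg_wet = Tg_dry - k*moisture = 164 - 19*1.6 = 133.6 deg C

133.6 deg C


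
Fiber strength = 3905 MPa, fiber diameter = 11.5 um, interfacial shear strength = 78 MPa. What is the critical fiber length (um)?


Lc = sigma_f * d / (2 * tau_i) = 3905 * 11.5 / (2 * 78) = 287.9 um

287.9 um


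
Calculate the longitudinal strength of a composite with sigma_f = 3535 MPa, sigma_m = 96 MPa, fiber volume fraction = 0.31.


sigma_1 = sigma_f*Vf + sigma_m*(1-Vf) = 3535*0.31 + 96*0.69 = 1162.1 MPa

1162.1 MPa


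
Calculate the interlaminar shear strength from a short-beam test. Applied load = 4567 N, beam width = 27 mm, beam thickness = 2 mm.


ILSS = 3F/(4bh) = 3*4567/(4*27*2) = 63.43 MPa

63.43 MPa


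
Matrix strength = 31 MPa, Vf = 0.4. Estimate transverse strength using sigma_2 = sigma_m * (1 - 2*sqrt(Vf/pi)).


factor = 1 - 2*sqrt(0.4/pi) = 0.2864
sigma_2 = 31 * 0.2864 = 8.88 MPa

8.88 MPa


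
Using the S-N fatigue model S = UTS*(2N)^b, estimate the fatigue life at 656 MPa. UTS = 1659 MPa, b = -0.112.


N = 0.5 * (S/UTS)^(1/b) = 0.5 * (656/1659)^(1/-0.112) = 1980.0279 cycles

1980.0279 cycles


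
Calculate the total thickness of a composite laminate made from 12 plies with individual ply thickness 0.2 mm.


h = n * t_ply = 12 * 0.2 = 2.4 mm

2.4 mm


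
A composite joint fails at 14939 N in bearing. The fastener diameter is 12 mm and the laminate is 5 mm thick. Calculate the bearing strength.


sigma_br = F/(d*h) = 14939/(12*5) = 249.0 MPa

249.0 MPa


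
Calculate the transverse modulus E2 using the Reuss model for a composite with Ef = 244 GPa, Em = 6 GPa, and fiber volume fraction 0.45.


1/E2 = Vf/Ef + (1-Vf)/Em = 0.45/244 + 0.55/6
E2 = 10.69 GPa

10.69 GPa


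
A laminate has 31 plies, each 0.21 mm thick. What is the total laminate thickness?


h = n * t_ply = 31 * 0.21 = 6.51 mm

6.51 mm


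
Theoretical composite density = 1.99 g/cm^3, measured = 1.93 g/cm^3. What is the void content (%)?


Void% = (rho_theo - rho_actual)/rho_theo * 100 = (1.99 - 1.93)/1.99 * 100 = 3.02%

3.02%


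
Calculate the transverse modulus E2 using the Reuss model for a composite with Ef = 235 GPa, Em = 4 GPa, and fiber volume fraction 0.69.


1/E2 = Vf/Ef + (1-Vf)/Em = 0.69/235 + 0.31/4
E2 = 12.43 GPa

12.43 GPa


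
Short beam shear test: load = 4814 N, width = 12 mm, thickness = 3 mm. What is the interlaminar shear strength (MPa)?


ILSS = 3F/(4bh) = 3*4814/(4*12*3) = 100.29 MPa

100.29 MPa


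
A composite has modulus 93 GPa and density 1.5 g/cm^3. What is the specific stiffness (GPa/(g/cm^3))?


Specific stiffness = E/rho = 93/1.5 = 62.0 GPa/(g/cm^3)

62.0 GPa/(g/cm^3)


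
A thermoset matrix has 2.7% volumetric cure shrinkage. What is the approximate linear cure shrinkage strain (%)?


Linear shrinkage ≈ vol_shrink/3 = 2.7/3 = 0.9%

0.9%


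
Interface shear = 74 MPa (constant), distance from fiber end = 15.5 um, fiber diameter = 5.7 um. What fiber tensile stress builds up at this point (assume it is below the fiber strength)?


Force balance: sigma_f * (pi*d^2/4) = tau * (pi*d) * x  ->  sigma_f = 4 * tau * x / d
sigma_f = 4 * 74 * 15.5 / 5.7 = 804.9 MPa

804.9 MPa


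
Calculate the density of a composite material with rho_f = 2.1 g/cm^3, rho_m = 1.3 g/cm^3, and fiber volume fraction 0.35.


rho_c = rho_f*Vf + rho_m*(1-Vf) = 2.1*0.35 + 1.3*0.65 = 1.58 g/cm^3

1.58 g/cm^3


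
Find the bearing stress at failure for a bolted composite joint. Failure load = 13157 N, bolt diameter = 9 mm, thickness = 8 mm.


sigma_br = F/(d*h) = 13157/(9*8) = 182.7 MPa

182.7 MPa


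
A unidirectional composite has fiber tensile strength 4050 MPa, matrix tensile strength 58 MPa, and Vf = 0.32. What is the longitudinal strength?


sigma_1 = sigma_f*Vf + sigma_m*(1-Vf) = 4050*0.32 + 58*0.68 = 1335.4 MPa

1335.4 MPa


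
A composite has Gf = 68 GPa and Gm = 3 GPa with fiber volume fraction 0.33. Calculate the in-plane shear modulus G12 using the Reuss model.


1/G12 = Vf/Gf + (1-Vf)/Gm = 0.33/68 + 0.67/3
G12 = 4.38 GPa

4.38 GPa


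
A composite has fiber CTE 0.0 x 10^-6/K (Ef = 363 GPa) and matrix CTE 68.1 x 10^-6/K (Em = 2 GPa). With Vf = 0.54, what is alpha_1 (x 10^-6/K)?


E1 = Ef*Vf + Em*(1-Vf) = 196.94
alpha_1 = (alpha_f*Ef*Vf + alpha_m*Em*(1-Vf))/E1 = 0.32 x 10^-6/K

0.32 x 10^-6/K


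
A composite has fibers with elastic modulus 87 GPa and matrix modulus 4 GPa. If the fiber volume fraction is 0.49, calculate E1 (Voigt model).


E1 = Ef*Vf + Em*(1-Vf) = 87*0.49 + 4*0.51 = 44.67 GPa

44.67 GPa


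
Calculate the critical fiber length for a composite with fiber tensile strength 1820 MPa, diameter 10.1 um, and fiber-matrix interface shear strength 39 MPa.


Lc = sigma_f * d / (2 * tau_i) = 1820 * 10.1 / (2 * 39) = 235.7 um

235.7 um


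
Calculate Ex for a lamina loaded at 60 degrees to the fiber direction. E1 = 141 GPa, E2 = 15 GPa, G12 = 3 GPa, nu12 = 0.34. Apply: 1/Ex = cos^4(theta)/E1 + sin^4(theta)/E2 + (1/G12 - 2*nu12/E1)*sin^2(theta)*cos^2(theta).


cos^4(60) = 0.0625, sin^4(60) = 0.5625, sin^2(60)*cos^2(60) = 0.1875
1/G12 - 2*nu12/E1 = 1/3 - 2*0.34/141 = 0.328511 GPa^-1
1/Ex = 0.0625/141 + 0.5625/15 + 0.328511*0.1875 = 0.099539 GPa^-1
Ex = 10.05 GPa

10.05 GPa


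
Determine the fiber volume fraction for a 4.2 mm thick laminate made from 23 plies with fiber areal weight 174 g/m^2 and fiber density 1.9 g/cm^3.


Vf = n * FAW / (rho_f * h * 1000) = 23 * 174 / (1.9 * 4.2 * 1000) = 0.5015

0.5015


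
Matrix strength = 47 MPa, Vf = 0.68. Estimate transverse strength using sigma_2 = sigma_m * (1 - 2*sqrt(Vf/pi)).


factor = 1 - 2*sqrt(0.68/pi) = 0.0695
sigma_2 = 47 * 0.0695 = 3.27 MPa

3.27 MPa


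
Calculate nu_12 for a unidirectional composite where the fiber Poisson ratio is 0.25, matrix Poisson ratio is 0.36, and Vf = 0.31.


nu_12 = nu_f*Vf + nu_m*(1-Vf) = 0.25*0.31 + 0.36*0.69 = 0.3259

0.3259


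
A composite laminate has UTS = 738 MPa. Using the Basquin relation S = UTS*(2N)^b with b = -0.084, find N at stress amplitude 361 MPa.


N = 0.5 * (S/UTS)^(1/b) = 0.5 * (361/738)^(1/-0.084) = 2488.7646 cycles

2488.7646 cycles


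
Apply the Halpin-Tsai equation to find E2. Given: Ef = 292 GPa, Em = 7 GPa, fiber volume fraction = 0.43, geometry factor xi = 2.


eta = (Ef/Em - 1)/(Ef/Em + xi) = (41.7143 - 1)/(41.7143 + 2) = 0.9314
E2 = Em*(1+xi*eta*Vf)/(1-eta*Vf) = 21.03 GPa

21.03 GPa


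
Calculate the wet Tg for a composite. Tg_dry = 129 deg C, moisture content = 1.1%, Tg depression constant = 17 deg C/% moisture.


Tg_wet = Tg_dry - k*moisture = 129 - 17*1.1 = 110.3 deg C

110.3 deg C


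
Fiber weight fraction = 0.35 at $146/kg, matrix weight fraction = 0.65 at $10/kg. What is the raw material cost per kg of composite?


Cost = cost_f*Wf + cost_m*Wm = 146*0.35 + 10*0.65 = $57.6/kg

$57.6/kg


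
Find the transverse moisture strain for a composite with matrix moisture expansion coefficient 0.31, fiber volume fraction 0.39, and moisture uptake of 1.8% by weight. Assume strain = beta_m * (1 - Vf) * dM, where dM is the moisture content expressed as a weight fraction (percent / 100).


dM = 1.8/100 = 0.018
strain = beta_m * (1-Vf) * dM = 0.31 * 0.61 * 0.018 = 0.0034038

0.0034038


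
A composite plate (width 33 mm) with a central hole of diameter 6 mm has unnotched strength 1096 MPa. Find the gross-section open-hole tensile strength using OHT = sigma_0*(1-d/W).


OHT = sigma_0*(1-d/W) = 1096*(1-6/33) = 896.7 MPa

896.7 MPa


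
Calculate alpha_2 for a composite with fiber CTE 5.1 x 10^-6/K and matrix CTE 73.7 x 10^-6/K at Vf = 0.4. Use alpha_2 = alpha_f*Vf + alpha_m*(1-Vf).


alpha_2 = alpha_f*Vf + alpha_m*(1-Vf) = 5.1*0.4 + 73.7*0.6 = 46.3 x 10^-6/K

46.3 x 10^-6/K


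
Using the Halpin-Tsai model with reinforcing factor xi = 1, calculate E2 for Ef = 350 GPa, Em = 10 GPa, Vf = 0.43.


eta = (Ef/Em - 1)/(Ef/Em + xi) = (35.0 - 1)/(35.0 + 1) = 0.9444
E2 = Em*(1+xi*eta*Vf)/(1-eta*Vf) = 23.68 GPa

23.68 GPa


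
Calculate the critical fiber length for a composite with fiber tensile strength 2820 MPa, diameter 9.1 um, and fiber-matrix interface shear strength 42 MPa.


Lc = sigma_f * d / (2 * tau_i) = 2820 * 9.1 / (2 * 42) = 305.5 um

305.5 um


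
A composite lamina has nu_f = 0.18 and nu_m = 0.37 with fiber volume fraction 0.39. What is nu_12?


nu_12 = nu_f*Vf + nu_m*(1-Vf) = 0.18*0.39 + 0.37*0.61 = 0.2959

0.2959


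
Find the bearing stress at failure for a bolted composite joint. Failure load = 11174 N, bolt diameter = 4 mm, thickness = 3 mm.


sigma_br = F/(d*h) = 11174/(4*3) = 931.2 MPa

931.2 MPa


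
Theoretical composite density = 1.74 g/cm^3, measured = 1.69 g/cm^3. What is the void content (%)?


Void% = (rho_theo - rho_actual)/rho_theo * 100 = (1.74 - 1.69)/1.74 * 100 = 2.87%

2.87%


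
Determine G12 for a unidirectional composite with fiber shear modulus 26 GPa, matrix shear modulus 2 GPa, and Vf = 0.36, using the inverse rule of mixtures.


1/G12 = Vf/Gf + (1-Vf)/Gm = 0.36/26 + 0.64/2
G12 = 3.0 GPa

3.0 GPa


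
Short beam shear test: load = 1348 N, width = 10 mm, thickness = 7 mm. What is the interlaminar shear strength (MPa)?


ILSS = 3F/(4bh) = 3*1348/(4*10*7) = 14.44 MPa

14.44 MPa


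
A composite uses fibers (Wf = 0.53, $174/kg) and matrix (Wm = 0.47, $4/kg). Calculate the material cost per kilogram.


Cost = cost_f*Wf + cost_m*Wm = 174*0.53 + 4*0.47 = $94.1/kg

$94.1/kg


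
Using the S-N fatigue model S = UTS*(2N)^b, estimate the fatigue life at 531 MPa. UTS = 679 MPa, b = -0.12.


N = 0.5 * (S/UTS)^(1/b) = 0.5 * (531/679)^(1/-0.12) = 3.8794 cycles

3.8794 cycles


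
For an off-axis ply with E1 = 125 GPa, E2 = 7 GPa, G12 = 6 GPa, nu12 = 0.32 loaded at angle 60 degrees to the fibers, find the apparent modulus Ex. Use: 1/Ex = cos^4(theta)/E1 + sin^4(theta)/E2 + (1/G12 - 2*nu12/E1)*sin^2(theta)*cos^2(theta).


cos^4(60) = 0.0625, sin^4(60) = 0.5625, sin^2(60)*cos^2(60) = 0.1875
1/G12 - 2*nu12/E1 = 1/6 - 2*0.32/125 = 0.161547 GPa^-1
1/Ex = 0.0625/125 + 0.5625/7 + 0.161547*0.1875 = 0.1111471 GPa^-1
Ex = 9.0 GPa

9.0 GPa


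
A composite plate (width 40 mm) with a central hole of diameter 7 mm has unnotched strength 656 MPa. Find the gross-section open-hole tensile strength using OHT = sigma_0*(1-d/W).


OHT = sigma_0*(1-d/W) = 656*(1-7/40) = 541.2 MPa

541.2 MPa


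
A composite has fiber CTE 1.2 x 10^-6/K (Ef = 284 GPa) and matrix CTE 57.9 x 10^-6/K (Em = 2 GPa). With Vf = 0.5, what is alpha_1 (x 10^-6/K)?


E1 = Ef*Vf + Em*(1-Vf) = 143.0
alpha_1 = (alpha_f*Ef*Vf + alpha_m*Em*(1-Vf))/E1 = 1.6 x 10^-6/K

1.6 x 10^-6/K


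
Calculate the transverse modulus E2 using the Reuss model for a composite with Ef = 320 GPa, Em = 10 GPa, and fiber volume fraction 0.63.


1/E2 = Vf/Ef + (1-Vf)/Em = 0.63/320 + 0.37/10
E2 = 25.66 GPa

25.66 GPa


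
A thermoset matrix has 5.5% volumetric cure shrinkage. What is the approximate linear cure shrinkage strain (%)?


Linear shrinkage ≈ vol_shrink/3 = 5.5/3 = 1.833%

1.833%


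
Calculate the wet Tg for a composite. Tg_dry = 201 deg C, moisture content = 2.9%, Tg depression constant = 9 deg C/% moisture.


Tg_wet = Tg_dry - k*moisture = 201 - 9*2.9 = 174.9 deg C

174.9 deg C


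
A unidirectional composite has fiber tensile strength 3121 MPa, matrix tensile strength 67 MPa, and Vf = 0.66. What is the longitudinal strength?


sigma_1 = sigma_f*Vf + sigma_m*(1-Vf) = 3121*0.66 + 67*0.34 = 2082.6 MPa

2082.6 MPa


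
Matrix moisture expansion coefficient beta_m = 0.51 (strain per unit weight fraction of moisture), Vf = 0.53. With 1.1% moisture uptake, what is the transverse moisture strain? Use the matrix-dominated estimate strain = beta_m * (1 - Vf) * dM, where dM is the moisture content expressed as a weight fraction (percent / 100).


dM = 1.1/100 = 0.011
strain = beta_m * (1-Vf) * dM = 0.51 * 0.47 * 0.011 = 0.0026367

0.0026367


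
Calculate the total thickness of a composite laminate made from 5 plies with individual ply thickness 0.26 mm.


h = n * t_ply = 5 * 0.26 = 1.3 mm

1.3 mm


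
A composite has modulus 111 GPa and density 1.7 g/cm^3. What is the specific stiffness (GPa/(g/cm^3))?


Specific stiffness = E/rho = 111/1.7 = 65.3 GPa/(g/cm^3)

65.3 GPa/(g/cm^3)


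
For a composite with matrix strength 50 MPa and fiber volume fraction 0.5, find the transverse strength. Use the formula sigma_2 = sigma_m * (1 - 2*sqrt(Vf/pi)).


factor = 1 - 2*sqrt(0.5/pi) = 0.2021
sigma_2 = 50 * 0.2021 = 10.11 MPa

10.11 MPa


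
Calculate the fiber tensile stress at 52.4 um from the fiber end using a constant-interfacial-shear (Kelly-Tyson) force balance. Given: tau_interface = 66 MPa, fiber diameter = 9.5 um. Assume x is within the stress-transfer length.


Force balance: sigma_f * (pi*d^2/4) = tau * (pi*d) * x  ->  sigma_f = 4 * tau * x / d
sigma_f = 4 * 66 * 52.4 / 9.5 = 1456.2 MPa

1456.2 MPa


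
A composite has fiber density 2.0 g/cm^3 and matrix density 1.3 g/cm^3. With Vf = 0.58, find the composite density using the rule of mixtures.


rho_c = rho_f*Vf + rho_m*(1-Vf) = 2.0*0.58 + 1.3*0.42 = 1.706 g/cm^3

1.706 g/cm^3


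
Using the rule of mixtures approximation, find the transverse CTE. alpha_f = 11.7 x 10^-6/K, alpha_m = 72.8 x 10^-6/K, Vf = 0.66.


alpha_2 = alpha_f*Vf + alpha_m*(1-Vf) = 11.7*0.66 + 72.8*0.34 = 32.5 x 10^-6/K

32.5 x 10^-6/K


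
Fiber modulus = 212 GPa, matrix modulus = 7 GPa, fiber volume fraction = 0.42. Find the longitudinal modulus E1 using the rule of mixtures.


E1 = Ef*Vf + Em*(1-Vf) = 212*0.42 + 7*0.58 = 93.1 GPa

93.1 GPa


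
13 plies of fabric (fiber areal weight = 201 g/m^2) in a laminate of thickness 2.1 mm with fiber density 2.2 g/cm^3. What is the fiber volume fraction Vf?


Vf = n * FAW / (rho_f * h * 1000) = 13 * 201 / (2.2 * 2.1 * 1000) = 0.5656

0.5656


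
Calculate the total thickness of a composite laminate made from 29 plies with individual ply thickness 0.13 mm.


h = n * t_ply = 29 * 0.13 = 3.77 mm

3.77 mm


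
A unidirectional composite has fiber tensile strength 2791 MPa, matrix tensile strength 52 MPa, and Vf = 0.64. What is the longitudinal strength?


sigma_1 = sigma_f*Vf + sigma_m*(1-Vf) = 2791*0.64 + 52*0.36 = 1805.0 MPa

1805.0 MPa


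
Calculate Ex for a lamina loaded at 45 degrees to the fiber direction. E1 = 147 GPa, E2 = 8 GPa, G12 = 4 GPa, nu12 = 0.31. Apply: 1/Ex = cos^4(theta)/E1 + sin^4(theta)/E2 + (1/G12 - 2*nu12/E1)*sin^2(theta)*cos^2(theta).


cos^4(45) = 0.25, sin^4(45) = 0.25, sin^2(45)*cos^2(45) = 0.25
1/G12 - 2*nu12/E1 = 1/4 - 2*0.31/147 = 0.245782 GPa^-1
1/Ex = 0.25/147 + 0.25/8 + 0.245782*0.25 = 0.0943963 GPa^-1
Ex = 10.59 GPa

10.59 GPa


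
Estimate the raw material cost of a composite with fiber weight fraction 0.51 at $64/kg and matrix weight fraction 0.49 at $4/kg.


Cost = cost_f*Wf + cost_m*Wm = 64*0.51 + 4*0.49 = $34.6/kg

$34.6/kg


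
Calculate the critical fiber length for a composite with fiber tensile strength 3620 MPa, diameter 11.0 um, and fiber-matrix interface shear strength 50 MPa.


Lc = sigma_f * d / (2 * tau_i) = 3620 * 11.0 / (2 * 50) = 398.2 um

398.2 um


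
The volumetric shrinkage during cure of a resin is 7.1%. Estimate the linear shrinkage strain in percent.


Linear shrinkage ≈ vol_shrink/3 = 7.1/3 = 2.367%

2.367%


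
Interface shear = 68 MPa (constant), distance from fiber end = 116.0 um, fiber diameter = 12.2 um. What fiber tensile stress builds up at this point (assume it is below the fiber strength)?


Force balance: sigma_f * (pi*d^2/4) = tau * (pi*d) * x  ->  sigma_f = 4 * tau * x / d
sigma_f = 4 * 68 * 116.0 / 12.2 = 2586.2 MPa

2586.2 MPa


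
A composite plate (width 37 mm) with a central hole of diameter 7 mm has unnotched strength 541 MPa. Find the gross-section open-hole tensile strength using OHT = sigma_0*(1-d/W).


OHT = sigma_0*(1-d/W) = 541*(1-7/37) = 438.6 MPa

438.6 MPa


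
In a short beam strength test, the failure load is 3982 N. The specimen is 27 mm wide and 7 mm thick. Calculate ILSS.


ILSS = 3F/(4bh) = 3*3982/(4*27*7) = 15.8 MPa

15.8 MPa


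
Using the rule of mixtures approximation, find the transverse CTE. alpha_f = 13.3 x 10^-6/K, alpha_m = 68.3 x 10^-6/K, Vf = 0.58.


alpha_2 = alpha_f*Vf + alpha_m*(1-Vf) = 13.3*0.58 + 68.3*0.42 = 36.4 x 10^-6/K

36.4 x 10^-6/K


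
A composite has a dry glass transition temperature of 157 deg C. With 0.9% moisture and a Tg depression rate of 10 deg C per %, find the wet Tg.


Tg_wet = Tg_dry - k*moisture = 157 - 10*0.9 = 148.0 deg C

148.0 deg C


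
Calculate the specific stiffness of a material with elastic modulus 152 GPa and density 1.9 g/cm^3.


Specific stiffness = E/rho = 152/1.9 = 80.0 GPa/(g/cm^3)

80.0 GPa/(g/cm^3)


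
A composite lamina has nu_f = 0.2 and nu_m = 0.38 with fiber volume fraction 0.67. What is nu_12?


nu_12 = nu_f*Vf + nu_m*(1-Vf) = 0.2*0.67 + 0.38*0.33 = 0.2594

0.2594


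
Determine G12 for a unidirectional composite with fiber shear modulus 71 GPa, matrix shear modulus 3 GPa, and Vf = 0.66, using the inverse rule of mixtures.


1/G12 = Vf/Gf + (1-Vf)/Gm = 0.66/71 + 0.34/3
G12 = 8.15 GPa

8.15 GPa


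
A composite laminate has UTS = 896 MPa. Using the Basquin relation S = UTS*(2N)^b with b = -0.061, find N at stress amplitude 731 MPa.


N = 0.5 * (S/UTS)^(1/b) = 0.5 * (731/896)^(1/-0.061) = 14.0604 cycles

14.0604 cycles


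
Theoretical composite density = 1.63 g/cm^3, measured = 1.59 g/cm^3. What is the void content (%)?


Void% = (rho_theo - rho_actual)/rho_theo * 100 = (1.63 - 1.59)/1.63 * 100 = 2.45%

2.45%


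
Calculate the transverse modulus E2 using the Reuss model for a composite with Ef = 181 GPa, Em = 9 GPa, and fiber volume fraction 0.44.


1/E2 = Vf/Ef + (1-Vf)/Em = 0.44/181 + 0.56/9
E2 = 15.47 GPa

15.47 GPa


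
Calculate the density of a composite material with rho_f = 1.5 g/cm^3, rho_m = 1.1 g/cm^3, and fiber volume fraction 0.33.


rho_c = rho_f*Vf + rho_m*(1-Vf) = 1.5*0.33 + 1.1*0.67 = 1.232 g/cm^3

1.232 g/cm^3


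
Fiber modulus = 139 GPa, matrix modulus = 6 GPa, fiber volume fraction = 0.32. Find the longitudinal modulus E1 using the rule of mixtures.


E1 = Ef*Vf + Em*(1-Vf) = 139*0.32 + 6*0.68 = 48.56 GPa

48.56 GPa


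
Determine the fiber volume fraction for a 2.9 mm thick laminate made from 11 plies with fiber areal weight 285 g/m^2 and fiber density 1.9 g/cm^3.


Vf = n * FAW / (rho_f * h * 1000) = 11 * 285 / (1.9 * 2.9 * 1000) = 0.569

0.569


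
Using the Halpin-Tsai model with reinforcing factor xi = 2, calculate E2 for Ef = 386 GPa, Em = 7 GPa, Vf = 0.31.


eta = (Ef/Em - 1)/(Ef/Em + xi) = (55.1429 - 1)/(55.1429 + 2) = 0.9475
E2 = Em*(1+xi*eta*Vf)/(1-eta*Vf) = 15.73 GPa

15.73 GPa


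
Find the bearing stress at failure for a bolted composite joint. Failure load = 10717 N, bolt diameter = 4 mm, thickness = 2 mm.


sigma_br = F/(d*h) = 10717/(4*2) = 1339.6 MPa

1339.6 MPa


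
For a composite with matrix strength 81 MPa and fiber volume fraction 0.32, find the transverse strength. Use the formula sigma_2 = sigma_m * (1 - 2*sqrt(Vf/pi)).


factor = 1 - 2*sqrt(0.32/pi) = 0.3617
sigma_2 = 81 * 0.3617 = 29.3 MPa

29.3 MPa


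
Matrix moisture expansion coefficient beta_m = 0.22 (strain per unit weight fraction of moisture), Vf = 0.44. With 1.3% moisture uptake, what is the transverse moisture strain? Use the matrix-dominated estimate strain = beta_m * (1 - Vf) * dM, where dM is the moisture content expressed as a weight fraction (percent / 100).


dM = 1.3/100 = 0.013
strain = beta_m * (1-Vf) * dM = 0.22 * 0.56 * 0.013 = 0.0016016

0.0016016


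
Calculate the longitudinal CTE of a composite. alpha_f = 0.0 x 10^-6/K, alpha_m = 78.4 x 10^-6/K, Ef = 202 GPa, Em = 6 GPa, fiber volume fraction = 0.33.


E1 = Ef*Vf + Em*(1-Vf) = 70.68
alpha_1 = (alpha_f*Ef*Vf + alpha_m*Em*(1-Vf))/E1 = 4.46 x 10^-6/K

4.46 x 10^-6/K
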